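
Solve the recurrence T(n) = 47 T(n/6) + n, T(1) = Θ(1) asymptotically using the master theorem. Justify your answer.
T(n) = Θ(n^(log_6 47))

Master theorem: compare f(n) = n to n^(log_6 47) where log_6 47 ≈ 2.149. Since 1 < log_6 47, we have f(n) = O(n^(log_6 47 − ε)) for some ε > 0 — Case 1. Hence T(n) = Θ(n^(log_6 47)).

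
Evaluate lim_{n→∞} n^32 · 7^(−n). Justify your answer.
lim = 0

Exponentials with base > 1 dominate every fixed polynomial: for any fixed c, n^c / 7^n → 0 as n → ∞ (e.g. by the ratio test, or by writing 7^n = e^(n ln 7) and noting e^(n ln 7) / n^c → ∞). Hence n^32 · 7^(−n) = n^32 / 7^n → 0.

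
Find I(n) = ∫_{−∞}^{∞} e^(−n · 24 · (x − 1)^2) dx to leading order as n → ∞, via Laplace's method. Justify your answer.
I(n) = sqrt(π/(24n))

Here φ(x) = 24 · (x − 1)^2 has its unique minimum at x* = 1 with φ(x*) = 0 and φ''(x*) = 48. Laplace's method gives
  I(n) ~ e^(−n φ(x*)) · sqrt(2π / (n · φ''(x*))) = sqrt(2π / (48n)) = sqrt(π/(24n)).
This is exact: substituting u = (x − 1)·sqrt(24n) gives I(n) = (1/sqrt(24n)) ∫_{−∞}^{∞} e^(−u^2) du = sqrt(π/(24n)).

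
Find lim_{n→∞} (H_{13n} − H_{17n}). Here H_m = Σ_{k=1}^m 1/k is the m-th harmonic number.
lim = ln(13/17)

Euler-Maclaurin gives H_m = ln m + γ + 1/(2m) + O(1/m^2). The γ and O(1/m) terms cancel in the difference:
  H_{13n} − H_{17n} = ln(13n) − ln(17n) + O(1/n) = ln(13/17) + O(1/n).
Hence the limit is ln(13/17).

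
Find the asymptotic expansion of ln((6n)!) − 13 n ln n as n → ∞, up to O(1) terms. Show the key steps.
ln((6n)!) − 13 n ln n = −7 n ln n + 6(ln 6 − 1) n + (1/2) ln(2π·6n) + O(1/n)

Stirling: ln((6n)!) = 6n ln(6n) − 6n + (1/2) ln(2π·6n) + O(1/n).
Expand 6n ln(6n) = 6n (ln n + ln 6) = 6n ln n + 6n ln 6.
Subtract 13n ln n: leading term is (6 − 13) n ln n = −7 n ln n. The next term is 6n ln 6 − 6n = 6(ln 6 − 1) n. Then the (1/2) ln(2π·6n) correction.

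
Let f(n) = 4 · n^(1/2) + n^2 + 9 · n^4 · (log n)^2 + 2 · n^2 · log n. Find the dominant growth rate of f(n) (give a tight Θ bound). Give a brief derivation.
f(n) ∈ Θ(n^4 · (log n)^2)

Compare the terms by growth order. For large n, n^a · (log n)^b dominates n^a' · (log n)^b' iff a > a', or (a = a' and b > b'). Ranking the 4 terms shows the dominant one is 9 · n^4 · (log n)^2. Hence f(n) ∈ Θ(n^4 · (log n)^2).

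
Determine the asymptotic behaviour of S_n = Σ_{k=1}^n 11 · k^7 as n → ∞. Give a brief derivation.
S_n ~ 11 · n^8 / 8

By integral comparison (Euler-Maclaurin), Σ_{k=1}^n 11 · k^7 = 11 · ∫_0^n x^7 dx + O(n^7) = 11 · n^8/8 + O(n^7). (Equivalently, Faulhaber's formula gives the same leading term.)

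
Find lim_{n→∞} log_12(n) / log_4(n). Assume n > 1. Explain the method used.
lim = ln(4) / ln(12) = log_12(4)

Change of base: log_12(n) = ln n / ln 12 and log_4(n) = ln n / ln 4. The ratio is (ln n / ln 12) · (ln 4 / ln n) = ln 4 / ln 12, a constant independent of n. So the limit is ln 4 / ln 12 = log_12(4).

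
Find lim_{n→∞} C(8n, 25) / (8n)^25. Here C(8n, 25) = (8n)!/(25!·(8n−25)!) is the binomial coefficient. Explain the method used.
lim = 1/25! = 1/15511210043330985984000000

With N = 8n → ∞: C(N, 25) / N^25 = [N(N−1)…(N−24)] / (25! · N^25) = (1/25!) · 1 · (1 − 1/(8n)) · … · (1 − 24/(8n)). Each factor → 1 as N → ∞, so the limit is 1/25! = 1/15511210043330985984000000.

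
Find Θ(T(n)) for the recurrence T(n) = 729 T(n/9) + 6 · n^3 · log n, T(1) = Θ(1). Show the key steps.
T(n) = Θ(n^3 · (log n)^2)

Here log_9 729 = 3 and f(n) = 6 · n^3 · log n = Θ(n^(log_9 729) · (log n)^1). This is the extended Case 2 of the master theorem (f matches the critical exponent up to log factors), giving T(n) = Θ(n^(log_9 729) · (log n)^(1+1)) = Θ(n^3 · (log n)^2).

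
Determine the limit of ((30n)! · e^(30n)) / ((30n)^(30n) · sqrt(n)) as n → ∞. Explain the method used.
lim = sqrt(2π·30)

Stirling: (30n)! ~ sqrt(2π·30n) · (30n/e)^(30n). Hence
  (30n)! · e^(30n) / (30n)^(30n) ~ sqrt(2π·30n).
Dividing by sqrt(n): sqrt(2π·30n) / sqrt(n) = sqrt(2π·30) · n^((1−1)/2), so the limit is sqrt(2π·30).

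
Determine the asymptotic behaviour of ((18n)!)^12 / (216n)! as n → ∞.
((18n)!)^12/(216n)! ~ ((2π·18n)^(11/2) / sqrt(12)) · 12^(−12·18n)  →  0

Write N = 18n. Stirling: N! ~ sqrt(2π N)(N/e)^N and (12N)! ~ sqrt(2π·12N)·(12N/e)^(12N).
  (N!)^12/(12N)! ~ (2π N)^(12/2) (N/e)^(12N) / [sqrt(2π·12N) (12N/e)^(12N)]
     = (2π N)^(12/2) / sqrt(2π·12N) · (N/(12N))^(12N)
     = (2π N)^((12−1)/2) / sqrt(12) · 12^(−12N).
Since 12^12 > 1, the factor 12^(−12N) decays exponentially, so the ratio → 0. Substituting N = 18n gives the stated form.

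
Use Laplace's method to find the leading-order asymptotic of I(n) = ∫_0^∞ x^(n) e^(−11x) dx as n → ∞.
I(n) ~ (sqrt(2π·n) / 11) · (n/(11e))^(n)

Write the integrand as exp(n ln x − 11x) and set f(x) = n ln x − 11x. Then f'(x) = n/x − 11 = 0 at x* = n/11, and f''(x*) = −n/x*^2 = −11^2/(n). Laplace's method (interior maximum) gives
  I(n) ~ e^(f(x*)) · sqrt(2π / |f''(x*)|)
        = exp(n ln(n/11) − n) · sqrt(2π · n / 11^2)
        = (n/11)^(n) e^(−n) · sqrt(2π·n) / 11
        = (sqrt(2π·n) / 11) · (n/(11e))^(n).
This matches Γ(n+1)/11^(n+1) with Stirling applied to Γ.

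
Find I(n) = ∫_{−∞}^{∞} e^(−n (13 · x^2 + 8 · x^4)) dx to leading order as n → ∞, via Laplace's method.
I(n) ~ sqrt(π/(13n))

φ(x) = 13 · x^2 + 8 · x^4 has its unique global minimum at x* = 0 (since φ'(x) = 26x + 32x^3 = 0 only at x = 0 for real x with both coefficients positive, and φ → ∞ as |x| → ∞). At x* = 0, φ(0) = 0 and φ''(0) = 26. Laplace's method then gives
  I(n) ~ sqrt(2π / (n · φ''(0))) · e^(−n φ(0)) = sqrt(2π / (26n)) = sqrt(π/(13n)).
The 8 · x^4 term contributes only at subleading order (an O(1/n) relative correction).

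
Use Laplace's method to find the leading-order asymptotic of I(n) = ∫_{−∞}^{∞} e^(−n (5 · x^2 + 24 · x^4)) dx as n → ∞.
I(n) ~ sqrt(π/(5n))

φ(x) = 5 · x^2 + 24 · x^4 has its unique global minimum at x* = 0 (since φ'(x) = 10x + 96x^3 = 0 only at x = 0 for real x with both coefficients positive, and φ → ∞ as |x| → ∞). At x* = 0, φ(0) = 0 and φ''(0) = 10. Laplace's method then gives
  I(n) ~ sqrt(2π / (n · φ''(0))) · e^(−n φ(0)) = sqrt(2π / (10n)) = sqrt(π/(5n)).
The 24 · x^4 term contributes only at subleading order (an O(1/n) relative correction).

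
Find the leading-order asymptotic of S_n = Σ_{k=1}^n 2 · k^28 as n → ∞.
S_n ~ 2 · n^29 / 29

By integral comparison (Euler-Maclaurin), Σ_{k=1}^n 2 · k^28 = 2 · ∫_0^n x^28 dx + O(n^28) = 2 · n^29/29 + O(n^28). (Equivalently, Faulhaber's formula gives the same leading term.)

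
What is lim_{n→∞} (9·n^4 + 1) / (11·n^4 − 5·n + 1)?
lim = 9/11

For large n the leading n^4 terms dominate both numerator and denominator. Dividing top and bottom by n^4, every other term tends to 0, leaving 9/11.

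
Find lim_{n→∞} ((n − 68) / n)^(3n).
lim = e^(−204)

Rewrite as (1 − 68/n)^(3n). By the standard limit (1 + x/n)^n → e^x, we have (1 − 68/n)^n → e^(−68), and raising to the 3rd power gives e^(−204).
More precisely, ln[(1 − 68/n)^(3n)] = 3n · ln(1 − 68/n) = 3n · (-68/n + O(1/n^2)) = -204 + O(1/n) → -204.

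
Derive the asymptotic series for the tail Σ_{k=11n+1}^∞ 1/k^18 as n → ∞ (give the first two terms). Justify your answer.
Σ_{k>11n} 1/k^18 = 1/(17 · (11n)^17) − 1/(2 · (11n)^18) + O(1/(11n)^19)

Compare to the integral: ∫_{11n}^∞ x^(−18) dx = [−x^(−17)/17]_{11n}^∞ = 1/((18−1)·(11n)^17). The Euler-Maclaurin correction adds −f(11n)/2 = −1/(2·(11n)^18). Euler-Maclaurin then gives
  Σ_{k>11n} 1/k^18 = ∫_{11n}^∞ dx/x^18 − 1/(2·(11n)^18) + O(1/(11n)^19).
(Equivalently this is ζ(18) − Σ_{k≤11n} 1/k^18.)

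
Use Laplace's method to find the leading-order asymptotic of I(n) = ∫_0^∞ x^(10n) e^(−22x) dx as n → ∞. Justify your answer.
I(n) ~ (sqrt(2π·10n) / 22) · (10n/(22e))^(10n)

Write the integrand as exp(10n ln x − 22x) and set f(x) = 10n ln x − 22x. Then f'(x) = 10n/x − 22 = 0 at x* = 10n/22, and f''(x*) = −10n/x*^2 = −22^2/(10n). Laplace's method (interior maximum) gives
  I(n) ~ e^(f(x*)) · sqrt(2π / |f''(x*)|)
        = exp(10n ln(10n/22) − 10n) · sqrt(2π · 10n / 22^2)
        = (10n/22)^(10n) e^(−10n) · sqrt(2π·10n) / 22
        = (sqrt(2π·10n) / 22) · (10n/(22e))^(10n).
This matches Γ(10n+1)/22^(10n+1) with Stirling applied to Γ.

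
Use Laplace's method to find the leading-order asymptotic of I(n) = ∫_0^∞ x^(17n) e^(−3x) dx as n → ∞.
I(n) ~ (sqrt(2π·17n) / 3) · (17n/(3e))^(17n)

Write the integrand as exp(17n ln x − 3x) and set f(x) = 17n ln x − 3x. Then f'(x) = 17n/x − 3 = 0 at x* = 17n/3, and f''(x*) = −17n/x*^2 = −3^2/(17n). Laplace's method (interior maximum) gives
  I(n) ~ e^(f(x*)) · sqrt(2π / |f''(x*)|)
        = exp(17n ln(17n/3) − 17n) · sqrt(2π · 17n / 3^2)
        = (17n/3)^(17n) e^(−17n) · sqrt(2π·17n) / 3
        = (sqrt(2π·17n) / 3) · (17n/(3e))^(17n).
This matches Γ(17n+1)/3^(17n+1) with Stirling applied to Γ.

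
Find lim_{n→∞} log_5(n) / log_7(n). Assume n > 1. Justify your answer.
lim = ln(7) / ln(5) = log_5(7)

Change of base: log_5(n) = ln n / ln 5 and log_7(n) = ln n / ln 7. The ratio is (ln n / ln 5) · (ln 7 / ln n) = ln 7 / ln 5, a constant independent of n. So the limit is ln 7 / ln 5 = log_5(7).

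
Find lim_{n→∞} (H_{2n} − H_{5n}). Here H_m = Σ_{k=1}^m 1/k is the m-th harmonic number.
lim = ln(2/5)

Euler-Maclaurin gives H_m = ln m + γ + 1/(2m) + O(1/m^2). The γ and O(1/m) terms cancel in the difference:
  H_{2n} − H_{5n} = ln(2n) − ln(5n) + O(1/n) = ln(2/5) + O(1/n).
Hence the limit is ln(2/5).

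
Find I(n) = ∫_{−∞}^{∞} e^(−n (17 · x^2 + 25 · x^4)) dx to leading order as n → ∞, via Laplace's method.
I(n) ~ sqrt(π/(17n))

φ(x) = 17 · x^2 + 25 · x^4 has its unique global minimum at x* = 0 (since φ'(x) = 34x + 100x^3 = 0 only at x = 0 for real x with both coefficients positive, and φ → ∞ as |x| → ∞). At x* = 0, φ(0) = 0 and φ''(0) = 34. Laplace's method then gives
  I(n) ~ sqrt(2π / (n · φ''(0))) · e^(−n φ(0)) = sqrt(2π / (34n)) = sqrt(π/(17n)).
The 25 · x^4 term contributes only at subleading order (an O(1/n) relative correction).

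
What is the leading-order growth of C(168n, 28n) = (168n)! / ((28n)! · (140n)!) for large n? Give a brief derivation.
C(168n, 28n) ~ (46656/3125)^(28n) · sqrt(3/(5π·28n))

Write N = 28n. Apply Stirling to each factorial:
  (6N)! ~ sqrt(2π·6N) · (6N/e)^(6N),
  N! ~ sqrt(2π N) · (N/e)^N,
  (5N)! ~ sqrt(2π·5N) · (5N/e)^(5N).
The exponential factors combine to (6N)^(6N) / (N^N · (5N)^(5N)) = 6^(6N)/5^(5N) = (6^6/5^5)^N = (46656/3125)^N.
The square-root prefactors combine to sqrt(2π·6N) / (sqrt(2π N)·sqrt(2π·5N)) = sqrt(6 / (2π·5·N)) = sqrt(3/(5π·28n)).
Substituting N = 28n: C(168n, 28n) ~ (46656/3125)^(28n) · sqrt(3/(5π·28n)).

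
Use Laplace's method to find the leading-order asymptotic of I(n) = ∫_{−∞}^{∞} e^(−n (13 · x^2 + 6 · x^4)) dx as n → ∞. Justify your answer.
I(n) ~ sqrt(π/(13n))

φ(x) = 13 · x^2 + 6 · x^4 has its unique global minimum at x* = 0 (since φ'(x) = 26x + 24x^3 = 0 only at x = 0 for real x with both coefficients positive, and φ → ∞ as |x| → ∞). At x* = 0, φ(0) = 0 and φ''(0) = 26. Laplace's method then gives
  I(n) ~ sqrt(2π / (n · φ''(0))) · e^(−n φ(0)) = sqrt(2π / (26n)) = sqrt(π/(13n)).
The 6 · x^4 term contributes only at subleading order (an O(1/n) relative correction).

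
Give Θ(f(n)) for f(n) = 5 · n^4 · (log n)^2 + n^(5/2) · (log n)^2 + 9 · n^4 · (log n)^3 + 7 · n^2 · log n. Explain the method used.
f(n) ∈ Θ(n^4 · (log n)^3)

Compare the terms by growth order. For large n, n^a · (log n)^b dominates n^a' · (log n)^b' iff a > a', or (a = a' and b > b'). Ranking the 4 terms shows the dominant one is 9 · n^4 · (log n)^3. Hence f(n) ∈ Θ(n^4 · (log n)^3).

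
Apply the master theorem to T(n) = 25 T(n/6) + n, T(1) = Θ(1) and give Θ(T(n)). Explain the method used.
T(n) = Θ(n^(log_6 25))

Master theorem: compare f(n) = n to n^(log_6 25) where log_6 25 ≈ 1.796. Since 1 < log_6 25, we have f(n) = O(n^(log_6 25 − ε)) for some ε > 0 — Case 1. Hence T(n) = Θ(n^(log_6 25)).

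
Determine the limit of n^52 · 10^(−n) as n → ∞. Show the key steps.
lim = 0

Exponentials with base > 1 dominate every fixed polynomial: for any fixed c, n^c / 10^n → 0 as n → ∞ (e.g. by the ratio test, or by writing 10^n = e^(n ln 10) and noting e^(n ln 10) / n^c → ∞). Hence n^52 · 10^(−n) = n^52 / 10^n → 0.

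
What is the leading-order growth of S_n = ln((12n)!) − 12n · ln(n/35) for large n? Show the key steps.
S_n ~ 12n · (ln 420 − 1) + O(ln n)

Stirling: ln((12n)!) = 12n ln(12n) − 12n + O(ln n).
  S_n = 12n ln(12n) − 12n − 12n ln(n/35) + O(ln n)
      = 12n ln(12n) − 12n ln n + 12n ln 35 − 12n + O(ln n)
      = 12n ln 12 + 12n ln 35 − 12n + O(ln n)
      = 12n (ln 420 − 1) + O(ln n).
Numerically ln(420) − 1 ≈ 5.0403.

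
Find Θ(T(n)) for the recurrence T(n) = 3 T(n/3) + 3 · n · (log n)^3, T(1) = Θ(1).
T(n) = Θ(n · (log n)^4)

Here log_3 3 = 1 and f(n) = 3 · n · (log n)^3 = Θ(n^(log_3 3) · (log n)^3). This is the extended Case 2 of the master theorem (f matches the critical exponent up to log factors), giving T(n) = Θ(n^(log_3 3) · (log n)^(3+1)) = Θ(n · (log n)^4).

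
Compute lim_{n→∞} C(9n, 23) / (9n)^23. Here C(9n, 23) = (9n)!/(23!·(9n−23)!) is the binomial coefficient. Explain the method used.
lim = 1/23! = 1/25852016738884976640000

With N = 9n → ∞: C(N, 23) / N^23 = [N(N−1)…(N−22)] / (23! · N^23) = (1/23!) · 1 · (1 − 1/(9n)) · … · (1 − 22/(9n)). Each factor → 1 as N → ∞, so the limit is 1/23! = 1/25852016738884976640000.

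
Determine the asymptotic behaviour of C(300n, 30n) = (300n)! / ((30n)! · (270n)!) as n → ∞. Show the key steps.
C(300n, 30n) ~ (10000000000/387420489)^(30n) · sqrt(5/(9π·30n))

Write N = 30n. Apply Stirling to each factorial:
  (10N)! ~ sqrt(2π·10N) · (10N/e)^(10N),
  N! ~ sqrt(2π N) · (N/e)^N,
  (9N)! ~ sqrt(2π·9N) · (9N/e)^(9N).
The exponential factors combine to (10N)^(10N) / (N^N · (9N)^(9N)) = 10^(10N)/9^(9N) = (10^10/9^9)^N = (10000000000/387420489)^N.
The square-root prefactors combine to sqrt(2π·10N) / (sqrt(2π N)·sqrt(2π·9N)) = sqrt(10 / (2π·9·N)) = sqrt(5/(9π·30n)).
Substituting N = 30n: C(300n, 30n) ~ (10000000000/387420489)^(30n) · sqrt(5/(9π·30n)).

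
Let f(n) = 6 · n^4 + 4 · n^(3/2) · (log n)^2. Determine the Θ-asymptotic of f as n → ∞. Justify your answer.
f(n) ∈ Θ(n^4)

Compare the terms by growth order. For large n, n^a · (log n)^b dominates n^a' · (log n)^b' iff a > a', or (a = a' and b > b'). Ranking the 2 terms shows the dominant one is 6 · n^4. Hence f(n) ∈ Θ(n^4).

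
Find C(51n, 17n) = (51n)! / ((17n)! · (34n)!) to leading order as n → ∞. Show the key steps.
C(51n, 17n) ~ (27/4)^(17n) · sqrt(3/(4π·17n))

Write N = 17n. Apply Stirling to each factorial:
  (3N)! ~ sqrt(2π·3N) · (3N/e)^(3N),
  N! ~ sqrt(2π N) · (N/e)^N,
  (2N)! ~ sqrt(2π·2N) · (2N/e)^(2N).
The exponential factors combine to (3N)^(3N) / (N^N · (2N)^(2N)) = 3^(3N)/2^(2N) = (3^3/2^2)^N = (27/4)^N.
The square-root prefactors combine to sqrt(2π·3N) / (sqrt(2π N)·sqrt(2π·2N)) = sqrt(3 / (2π·2·N)) = sqrt(3/(4π·17n)).
Substituting N = 17n: C(51n, 17n) ~ (27/4)^(17n) · sqrt(3/(4π·17n)).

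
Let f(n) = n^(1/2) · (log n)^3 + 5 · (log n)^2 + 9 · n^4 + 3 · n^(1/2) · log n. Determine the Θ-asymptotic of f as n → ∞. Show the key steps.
f(n) ∈ Θ(n^4)

Compare the terms by growth order. For large n, n^a · (log n)^b dominates n^a' · (log n)^b' iff a > a', or (a = a' and b > b'). Ranking the 4 terms shows the dominant one is 9 · n^4. Hence f(n) ∈ Θ(n^4).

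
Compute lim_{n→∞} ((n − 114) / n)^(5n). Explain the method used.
lim = e^(−570)

Rewrite as (1 − 114/n)^(5n). By the standard limit (1 + x/n)^n → e^x, we have (1 − 114/n)^n → e^(−114), and raising to the 5th power gives e^(−570).
More precisely, ln[(1 − 114/n)^(5n)] = 5n · ln(1 − 114/n) = 5n · (-114/n + O(1/n^2)) = -570 + O(1/n) → -570.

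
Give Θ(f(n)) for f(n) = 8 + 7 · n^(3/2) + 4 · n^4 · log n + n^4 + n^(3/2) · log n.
f(n) ∈ Θ(n^4 · log n)

Compare the terms by growth order. For large n, n^a · (log n)^b dominates n^a' · (log n)^b' iff a > a', or (a = a' and b > b'). Ranking the 5 terms shows the dominant one is 4 · n^4 · log n. Hence f(n) ∈ Θ(n^4 · log n).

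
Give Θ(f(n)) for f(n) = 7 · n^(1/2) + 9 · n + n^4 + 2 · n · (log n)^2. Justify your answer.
f(n) ∈ Θ(n^4)

Compare the terms by growth order. For large n, n^a · (log n)^b dominates n^a' · (log n)^b' iff a > a', or (a = a' and b > b'). Ranking the 4 terms shows the dominant one is n^4. Hence f(n) ∈ Θ(n^4).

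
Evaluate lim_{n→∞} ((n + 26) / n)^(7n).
lim = e^182

Rewrite as (1 + 26/n)^(7n). By the standard limit (1 + x/n)^n → e^x, we have (1 + 26/n)^n → e^26, and raising to the 7th power gives e^182.
More precisely, ln[(1 + 26/n)^(7n)] = 7n · ln(1 + 26/n) = 7n · (26/n + O(1/n^2)) = 182 + O(1/n) → 182.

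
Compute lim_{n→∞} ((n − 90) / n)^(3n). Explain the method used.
lim = e^(−270)

Rewrite as (1 − 90/n)^(3n). By the standard limit (1 + x/n)^n → e^x, we have (1 − 90/n)^n → e^(−90), and raising to the 3rd power gives e^(−270).
More precisely, ln[(1 − 90/n)^(3n)] = 3n · ln(1 − 90/n) = 3n · (-90/n + O(1/n^2)) = -270 + O(1/n) → -270.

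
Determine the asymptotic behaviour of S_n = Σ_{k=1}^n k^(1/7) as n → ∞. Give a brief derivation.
S_n ~ (7/8) · n^(8/7)

Integral comparison: Σ_{k=1}^n k^(1/7) = ∫_0^n x^(1/7) dx + O(n^(1/7)). The integral is n^(1 + 1/7) / (1 + 1/7) = n^((1+7)/7) / ((1+7)/7) = (7/8) · n^(8/7).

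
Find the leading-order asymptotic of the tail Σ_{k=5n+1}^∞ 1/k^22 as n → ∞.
Σ_{k>5n} 1/k^22 ~ 1/(21 · (5n)^21)

Compare to the integral: ∫_{5n}^∞ x^(−22) dx = [−x^(−21)/21]_{5n}^∞ = 1/((22−1)·(5n)^21). Euler-Maclaurin then gives
  Σ_{k>5n} 1/k^22 = ∫_{5n}^∞ dx/x^22 − 1/(2·(5n)^22) + O(1/(5n)^23).
(Equivalently this is ζ(22) − Σ_{k≤5n} 1/k^22.)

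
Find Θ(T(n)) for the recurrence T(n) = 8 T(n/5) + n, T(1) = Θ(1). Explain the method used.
T(n) = Θ(n^(log_5 8))

Master theorem: compare f(n) = n to n^(log_5 8) where log_5 8 ≈ 1.292. Since 1 < log_5 8, we have f(n) = O(n^(log_5 8 − ε)) for some ε > 0 — Case 1. Hence T(n) = Θ(n^(log_5 8)).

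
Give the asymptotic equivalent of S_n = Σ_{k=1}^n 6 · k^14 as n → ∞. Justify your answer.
S_n ~ 2 · n^15 / 5

By integral comparison (Euler-Maclaurin), Σ_{k=1}^n 6 · k^14 = 6 · ∫_0^n x^14 dx + O(n^14) = 6 · n^15/15 = 2 · n^15 / 5 + O(n^14). (Equivalently, Faulhaber's formula gives the same leading term.)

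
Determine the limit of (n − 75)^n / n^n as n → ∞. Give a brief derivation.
lim = e^(−75)

Rewrite as (1 − 75/n)^(n). By the standard limit (1 + x/n)^n → e^x, we have (1 − 75/n)^n → e^(−75), and raising to the 1st power gives e^(−75).
More precisely, ln[(1 − 75/n)^(n)] = n · ln(1 − 75/n) = n · (-75/n + O(1/n^2)) = -75 + O(1/n) → -75.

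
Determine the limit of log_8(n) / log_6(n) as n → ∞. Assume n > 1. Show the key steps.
lim = ln(6) / ln(8) = log_8(6)

Change of base: log_8(n) = ln n / ln 8 and log_6(n) = ln n / ln 6. The ratio is (ln n / ln 8) · (ln 6 / ln n) = ln 6 / ln 8, a constant independent of n. So the limit is ln 6 / ln 8 = log_8(6).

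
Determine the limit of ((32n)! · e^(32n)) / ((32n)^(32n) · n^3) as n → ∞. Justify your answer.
lim = 0

Stirling: (32n)! ~ sqrt(2π·32n) · (32n/e)^(32n). Hence
  (32n)! · e^(32n) / (32n)^(32n) ~ sqrt(2π·32n).
Dividing by n^3: sqrt(2π·32n) / n^3 = sqrt(2π·32) · n^((1−6)/2), so the expression behaves like sqrt(2π·32) · n^((1−6)/2) → 0.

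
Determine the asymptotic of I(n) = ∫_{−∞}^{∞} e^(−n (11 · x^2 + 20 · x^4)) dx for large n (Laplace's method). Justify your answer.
I(n) ~ sqrt(π/(11n))

φ(x) = 11 · x^2 + 20 · x^4 has its unique global minimum at x* = 0 (since φ'(x) = 22x + 80x^3 = 0 only at x = 0 for real x with both coefficients positive, and φ → ∞ as |x| → ∞). At x* = 0, φ(0) = 0 and φ''(0) = 22. Laplace's method then gives
  I(n) ~ sqrt(2π / (n · φ''(0))) · e^(−n φ(0)) = sqrt(2π / (22n)) = sqrt(π/(11n)).
The 20 · x^4 term contributes only at subleading order (an O(1/n) relative correction).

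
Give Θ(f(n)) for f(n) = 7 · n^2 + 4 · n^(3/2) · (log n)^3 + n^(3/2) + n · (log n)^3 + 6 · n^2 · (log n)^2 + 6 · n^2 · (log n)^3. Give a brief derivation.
f(n) ∈ Θ(n^2 · (log n)^3)

Compare the terms by growth order. For large n, n^a · (log n)^b dominates n^a' · (log n)^b' iff a > a', or (a = a' and b > b'). Ranking the 6 terms shows the dominant one is 6 · n^2 · (log n)^3. Hence f(n) ∈ Θ(n^2 · (log n)^3).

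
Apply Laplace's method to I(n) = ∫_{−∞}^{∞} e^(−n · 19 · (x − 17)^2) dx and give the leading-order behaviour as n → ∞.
I(n) = sqrt(π/(19n))

Here φ(x) = 19 · (x − 17)^2 has its unique minimum at x* = 17 with φ(x*) = 0 and φ''(x*) = 38. Laplace's method gives
  I(n) ~ e^(−n φ(x*)) · sqrt(2π / (n · φ''(x*))) = sqrt(2π / (38n)) = sqrt(π/(19n)).
This is exact: substituting u = (x − 17)·sqrt(19n) gives I(n) = (1/sqrt(19n)) ∫_{−∞}^{∞} e^(−u^2) du = sqrt(π/(19n)).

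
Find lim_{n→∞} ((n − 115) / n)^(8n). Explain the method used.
lim = e^(−920)

Rewrite as (1 − 115/n)^(8n). By the standard limit (1 + x/n)^n → e^x, we have (1 − 115/n)^n → e^(−115), and raising to the 8th power gives e^(−920).
More precisely, ln[(1 − 115/n)^(8n)] = 8n · ln(1 − 115/n) = 8n · (-115/n + O(1/n^2)) = -920 + O(1/n) → -920.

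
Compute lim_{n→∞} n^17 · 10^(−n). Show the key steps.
lim = 0

Exponentials with base > 1 dominate every fixed polynomial: for any fixed c, n^c / 10^n → 0 as n → ∞ (e.g. by the ratio test, or by writing 10^n = e^(n ln 10) and noting e^(n ln 10) / n^c → ∞). Hence n^17 · 10^(−n) = n^17 / 10^n → 0.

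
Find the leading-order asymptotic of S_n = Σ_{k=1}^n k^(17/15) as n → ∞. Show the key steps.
S_n ~ (15/32) · n^(32/15)

Integral comparison: Σ_{k=1}^n k^(17/15) = ∫_0^n x^(17/15) dx + O(n^(17/15)). The integral is n^(1 + 17/15) / (1 + 17/15) = n^((17+15)/15) / ((17+15)/15) = (15/32) · n^(32/15).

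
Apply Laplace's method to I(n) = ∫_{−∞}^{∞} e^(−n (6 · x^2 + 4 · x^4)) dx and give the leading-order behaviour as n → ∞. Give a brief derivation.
I(n) ~ sqrt(π/(6n))

φ(x) = 6 · x^2 + 4 · x^4 has its unique global minimum at x* = 0 (since φ'(x) = 12x + 16x^3 = 0 only at x = 0 for real x with both coefficients positive, and φ → ∞ as |x| → ∞). At x* = 0, φ(0) = 0 and φ''(0) = 12. Laplace's method then gives
  I(n) ~ sqrt(2π / (n · φ''(0))) · e^(−n φ(0)) = sqrt(2π / (12n)) = sqrt(π/(6n)).
The 4 · x^4 term contributes only at subleading order (an O(1/n) relative correction).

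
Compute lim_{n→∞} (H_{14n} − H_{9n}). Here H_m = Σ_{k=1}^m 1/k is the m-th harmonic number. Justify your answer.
lim = ln(14/9)

Euler-Maclaurin gives H_m = ln m + γ + 1/(2m) + O(1/m^2). The γ and O(1/m) terms cancel in the difference:
  H_{14n} − H_{9n} = ln(14n) − ln(9n) + O(1/n) = ln(14/9) + O(1/n).
Hence the limit is ln(14/9).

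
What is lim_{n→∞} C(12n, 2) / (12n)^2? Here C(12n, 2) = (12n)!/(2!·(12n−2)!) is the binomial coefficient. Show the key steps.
lim = 1/2! = 1/2

With N = 12n → ∞: C(N, 2) / N^2 = [N(N−1)…(N−1)] / (2! · N^2) = (1/2!) · 1 · (1 − 1/(12n)). Each factor → 1 as N → ∞, so the limit is 1/2! = 1/2.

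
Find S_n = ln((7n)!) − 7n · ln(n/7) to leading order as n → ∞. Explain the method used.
S_n ~ 7n · (ln 49 − 1) + O(ln n)

Stirling: ln((7n)!) = 7n ln(7n) − 7n + O(ln n).
  S_n = 7n ln(7n) − 7n − 7n ln(n/7) + O(ln n)
      = 7n ln(7n) − 7n ln n + 7n ln 7 − 7n + O(ln n)
      = 7n ln 7 + 7n ln 7 − 7n + O(ln n)
      = 7n (ln 49 − 1) + O(ln n).
Numerically ln(49) − 1 ≈ 2.8918.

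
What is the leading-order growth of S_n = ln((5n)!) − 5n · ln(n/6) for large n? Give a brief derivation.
S_n ~ 5n · (ln 30 − 1) + O(ln n)

Stirling: ln((5n)!) = 5n ln(5n) − 5n + O(ln n).
  S_n = 5n ln(5n) − 5n − 5n ln(n/6) + O(ln n)
      = 5n ln(5n) − 5n ln n + 5n ln 6 − 5n + O(ln n)
      = 5n ln 5 + 5n ln 6 − 5n + O(ln n)
      = 5n (ln 30 − 1) + O(ln n).
Numerically ln(30) − 1 ≈ 2.4012.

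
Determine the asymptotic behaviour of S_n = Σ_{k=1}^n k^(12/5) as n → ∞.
S_n ~ (5/17) · n^(17/5)

Integral comparison: Σ_{k=1}^n k^(12/5) = ∫_0^n x^(12/5) dx + O(n^(12/5)). The integral is n^(1 + 12/5) / (1 + 12/5) = n^((12+5)/5) / ((12+5)/5) = (5/17) · n^(17/5).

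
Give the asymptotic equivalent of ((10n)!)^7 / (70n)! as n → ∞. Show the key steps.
((10n)!)^7/(70n)! ~ ((2π·10n)^(6/2) / sqrt(7)) · 7^(−7·10n)  →  0

Write N = 10n. Stirling: N! ~ sqrt(2π N)(N/e)^N and (7N)! ~ sqrt(2π·7N)·(7N/e)^(7N).
  (N!)^7/(7N)! ~ (2π N)^(7/2) (N/e)^(7N) / [sqrt(2π·7N) (7N/e)^(7N)]
     = (2π N)^(7/2) / sqrt(2π·7N) · (N/(7N))^(7N)
     = (2π N)^((7−1)/2) / sqrt(7) · 7^(−7N).
Since 7^7 > 1, the factor 7^(−7N) decays exponentially, so the ratio → 0. Substituting N = 10n gives the stated form.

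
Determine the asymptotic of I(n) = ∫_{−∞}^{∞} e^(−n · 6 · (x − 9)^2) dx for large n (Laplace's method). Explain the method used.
I(n) = sqrt(π/(6n))

Here φ(x) = 6 · (x − 9)^2 has its unique minimum at x* = 9 with φ(x*) = 0 and φ''(x*) = 12. Laplace's method gives
  I(n) ~ e^(−n φ(x*)) · sqrt(2π / (n · φ''(x*))) = sqrt(2π / (12n)) = sqrt(π/(6n)).
This is exact: substituting u = (x − 9)·sqrt(6n) gives I(n) = (1/sqrt(6n)) ∫_{−∞}^{∞} e^(−u^2) du = sqrt(π/(6n)).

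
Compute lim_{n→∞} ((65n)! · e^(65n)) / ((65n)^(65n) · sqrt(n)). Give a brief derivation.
lim = sqrt(2π·65)

Stirling: (65n)! ~ sqrt(2π·65n) · (65n/e)^(65n). Hence
  (65n)! · e^(65n) / (65n)^(65n) ~ sqrt(2π·65n).
Dividing by sqrt(n): sqrt(2π·65n) / sqrt(n) = sqrt(2π·65) · n^((1−1)/2), so the limit is sqrt(2π·65).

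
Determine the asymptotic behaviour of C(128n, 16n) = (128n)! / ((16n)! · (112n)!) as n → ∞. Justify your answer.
C(128n, 16n) ~ (16777216/823543)^(16n) · sqrt(4/(7π·16n))

Write N = 16n. Apply Stirling to each factorial:
  (8N)! ~ sqrt(2π·8N) · (8N/e)^(8N),
  N! ~ sqrt(2π N) · (N/e)^N,
  (7N)! ~ sqrt(2π·7N) · (7N/e)^(7N).
The exponential factors combine to (8N)^(8N) / (N^N · (7N)^(7N)) = 8^(8N)/7^(7N) = (8^8/7^7)^N = (16777216/823543)^N.
The square-root prefactors combine to sqrt(2π·8N) / (sqrt(2π N)·sqrt(2π·7N)) = sqrt(8 / (2π·7·N)) = sqrt(4/(7π·16n)).
Substituting N = 16n: C(128n, 16n) ~ (16777216/823543)^(16n) · sqrt(4/(7π·16n)).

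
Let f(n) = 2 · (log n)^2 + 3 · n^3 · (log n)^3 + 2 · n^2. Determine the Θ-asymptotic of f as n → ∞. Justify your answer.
f(n) ∈ Θ(n^3 · (log n)^3)

Compare the terms by growth order. For large n, n^a · (log n)^b dominates n^a' · (log n)^b' iff a > a', or (a = a' and b > b'). Ranking the 3 terms shows the dominant one is 3 · n^3 · (log n)^3. Hence f(n) ∈ Θ(n^3 · (log n)^3).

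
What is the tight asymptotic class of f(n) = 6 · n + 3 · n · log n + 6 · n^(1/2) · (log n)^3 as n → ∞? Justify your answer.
f(n) ∈ Θ(n · log n)

Compare the terms by growth order. For large n, n^a · (log n)^b dominates n^a' · (log n)^b' iff a > a', or (a = a' and b > b'). Ranking the 3 terms shows the dominant one is 3 · n · log n. Hence f(n) ∈ Θ(n · log n).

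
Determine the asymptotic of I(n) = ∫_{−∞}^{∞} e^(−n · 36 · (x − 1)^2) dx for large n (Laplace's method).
I(n) = sqrt(π/(36n))

Here φ(x) = 36 · (x − 1)^2 has its unique minimum at x* = 1 with φ(x*) = 0 and φ''(x*) = 72. Laplace's method gives
  I(n) ~ e^(−n φ(x*)) · sqrt(2π / (n · φ''(x*))) = sqrt(2π / (72n)) = sqrt(π/(36n)).
This is exact: substituting u = (x − 1)·sqrt(36n) gives I(n) = (1/sqrt(36n)) ∫_{−∞}^{∞} e^(−u^2) du = sqrt(π/(36n)).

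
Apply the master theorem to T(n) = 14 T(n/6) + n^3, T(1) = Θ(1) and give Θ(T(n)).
T(n) = Θ(n^3)

log_6 14 ≈ 1.473. f(n) = n^3 dominates n^(log_6 14) since 3 > 1.473, and the regularity condition a·f(n/b) = 14·(n/6)^3 = (14/216)·n^3 ≤ c·f(n) holds with c = 14/216 ≈ 0.0648 < 1. So this is Case 3: T(n) = Θ(f(n)) = Θ(n^3).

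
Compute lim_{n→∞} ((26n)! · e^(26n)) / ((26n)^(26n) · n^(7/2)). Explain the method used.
lim = 0

Stirling: (26n)! ~ sqrt(2π·26n) · (26n/e)^(26n). Hence
  (26n)! · e^(26n) / (26n)^(26n) ~ sqrt(2π·26n).
Dividing by n^(7/2): sqrt(2π·26n) / n^(7/2) = sqrt(2π·26) · n^((1−7)/2), so the expression behaves like sqrt(2π·26) · n^((1−7)/2) → 0.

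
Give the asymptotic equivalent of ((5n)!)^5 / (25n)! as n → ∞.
((5n)!)^5/(25n)! ~ ((2π·5n)^(4/2) / sqrt(5)) · 5^(−5·5n)  →  0

Write N = 5n. Stirling: N! ~ sqrt(2π N)(N/e)^N and (5N)! ~ sqrt(2π·5N)·(5N/e)^(5N).
  (N!)^5/(5N)! ~ (2π N)^(5/2) (N/e)^(5N) / [sqrt(2π·5N) (5N/e)^(5N)]
     = (2π N)^(5/2) / sqrt(2π·5N) · (N/(5N))^(5N)
     = (2π N)^((5−1)/2) / sqrt(5) · 5^(−5N).
Since 5^5 > 1, the factor 5^(−5N) decays exponentially, so the ratio → 0. Substituting N = 5n gives the stated form.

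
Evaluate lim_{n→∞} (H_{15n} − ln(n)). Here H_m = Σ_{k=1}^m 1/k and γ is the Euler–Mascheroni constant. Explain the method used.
lim = ln 15 + γ

By Euler-Maclaurin, H_m = ln m + γ + O(1/m). So
  H_{15n} − ln(n) = ln(15n) + γ − ln(n) + O(1/n)
                       = ln(15/1) + γ + O(1/n).
Hence the limit is ln(15/1) + γ.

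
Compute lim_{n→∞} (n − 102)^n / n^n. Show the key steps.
lim = e^(−102)

Rewrite as (1 − 102/n)^(n). By the standard limit (1 + x/n)^n → e^x, we have (1 − 102/n)^n → e^(−102), and raising to the 1st power gives e^(−102).
More precisely, ln[(1 − 102/n)^(n)] = n · ln(1 − 102/n) = n · (-102/n + O(1/n^2)) = -102 + O(1/n) → -102.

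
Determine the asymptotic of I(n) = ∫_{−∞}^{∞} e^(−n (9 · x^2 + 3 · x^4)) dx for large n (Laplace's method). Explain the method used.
I(n) ~ sqrt(π/(9n))

φ(x) = 9 · x^2 + 3 · x^4 has its unique global minimum at x* = 0 (since φ'(x) = 18x + 12x^3 = 0 only at x = 0 for real x with both coefficients positive, and φ → ∞ as |x| → ∞). At x* = 0, φ(0) = 0 and φ''(0) = 18. Laplace's method then gives
  I(n) ~ sqrt(2π / (n · φ''(0))) · e^(−n φ(0)) = sqrt(2π / (18n)) = sqrt(π/(9n)).
The 3 · x^4 term contributes only at subleading order (an O(1/n) relative correction).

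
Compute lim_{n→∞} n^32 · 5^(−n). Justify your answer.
lim = 0

Exponentials with base > 1 dominate every fixed polynomial: for any fixed c, n^c / 5^n → 0 as n → ∞ (e.g. by the ratio test, or by writing 5^n = e^(n ln 5) and noting e^(n ln 5) / n^c → ∞). Hence n^32 · 5^(−n) = n^32 / 5^n → 0.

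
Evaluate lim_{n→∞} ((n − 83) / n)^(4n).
lim = e^(−332)

Rewrite as (1 − 83/n)^(4n). By the standard limit (1 + x/n)^n → e^x, we have (1 − 83/n)^n → e^(−83), and raising to the 4th power gives e^(−332).
More precisely, ln[(1 − 83/n)^(4n)] = 4n · ln(1 − 83/n) = 4n · (-83/n + O(1/n^2)) = -332 + O(1/n) → -332.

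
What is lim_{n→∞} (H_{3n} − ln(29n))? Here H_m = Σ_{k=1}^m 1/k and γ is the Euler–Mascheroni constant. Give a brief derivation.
lim = ln(3/29) + γ

By Euler-Maclaurin, H_m = ln m + γ + O(1/m). So
  H_{3n} − ln(29n) = ln(3n) + γ − ln(29n) + O(1/n)
                       = ln(3/29) + γ + O(1/n).
Hence the limit is ln(3/29) + γ.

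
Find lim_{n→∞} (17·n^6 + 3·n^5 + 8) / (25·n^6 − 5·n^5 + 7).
lim = 17/25

For large n the leading n^6 terms dominate both numerator and denominator. Dividing top and bottom by n^6, every other term tends to 0, leaving 17/25.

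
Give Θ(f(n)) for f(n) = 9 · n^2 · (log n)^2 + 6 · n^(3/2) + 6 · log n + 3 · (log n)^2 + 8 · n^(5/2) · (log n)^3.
f(n) ∈ Θ(n^(5/2) · (log n)^3)

Compare the terms by growth order. For large n, n^a · (log n)^b dominates n^a' · (log n)^b' iff a > a', or (a = a' and b > b'). Ranking the 5 terms shows the dominant one is 8 · n^(5/2) · (log n)^3. Hence f(n) ∈ Θ(n^(5/2) · (log n)^3).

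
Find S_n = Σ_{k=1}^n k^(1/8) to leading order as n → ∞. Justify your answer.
S_n ~ (8/9) · n^(9/8)

Integral comparison: Σ_{k=1}^n k^(1/8) = ∫_0^n x^(1/8) dx + O(n^(1/8)). The integral is n^(1 + 1/8) / (1 + 1/8) = n^((1+8)/8) / ((1+8)/8) = (8/9) · n^(9/8).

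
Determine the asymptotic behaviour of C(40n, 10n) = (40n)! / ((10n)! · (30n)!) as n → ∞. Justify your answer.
C(40n, 10n) ~ (256/27)^(10n) · sqrt(2/(3π·10n))

Write N = 10n. Apply Stirling to each factorial:
  (4N)! ~ sqrt(2π·4N) · (4N/e)^(4N),
  N! ~ sqrt(2π N) · (N/e)^N,
  (3N)! ~ sqrt(2π·3N) · (3N/e)^(3N).
The exponential factors combine to (4N)^(4N) / (N^N · (3N)^(3N)) = 4^(4N)/3^(3N) = (4^4/3^3)^N = (256/27)^N.
The square-root prefactors combine to sqrt(2π·4N) / (sqrt(2π N)·sqrt(2π·3N)) = sqrt(4 / (2π·3·N)) = sqrt(2/(3π·10n)).
Substituting N = 10n: C(40n, 10n) ~ (256/27)^(10n) · sqrt(2/(3π·10n)).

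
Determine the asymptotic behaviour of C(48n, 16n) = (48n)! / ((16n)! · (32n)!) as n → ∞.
C(48n, 16n) ~ (27/4)^(16n) · sqrt(3/(4π·16n))

Write N = 16n. Apply Stirling to each factorial:
  (3N)! ~ sqrt(2π·3N) · (3N/e)^(3N),
  N! ~ sqrt(2π N) · (N/e)^N,
  (2N)! ~ sqrt(2π·2N) · (2N/e)^(2N).
The exponential factors combine to (3N)^(3N) / (N^N · (2N)^(2N)) = 3^(3N)/2^(2N) = (3^3/2^2)^N = (27/4)^N.
The square-root prefactors combine to sqrt(2π·3N) / (sqrt(2π N)·sqrt(2π·2N)) = sqrt(3 / (2π·2·N)) = sqrt(3/(4π·16n)).
Substituting N = 16n: C(48n, 16n) ~ (27/4)^(16n) · sqrt(3/(4π·16n)).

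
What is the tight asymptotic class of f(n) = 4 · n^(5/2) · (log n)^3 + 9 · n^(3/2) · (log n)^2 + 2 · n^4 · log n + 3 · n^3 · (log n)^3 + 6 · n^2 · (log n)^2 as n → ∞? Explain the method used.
f(n) ∈ Θ(n^4 · log n)

Compare the terms by growth order. For large n, n^a · (log n)^b dominates n^a' · (log n)^b' iff a > a', or (a = a' and b > b'). Ranking the 5 terms shows the dominant one is 2 · n^4 · log n. Hence f(n) ∈ Θ(n^4 · log n).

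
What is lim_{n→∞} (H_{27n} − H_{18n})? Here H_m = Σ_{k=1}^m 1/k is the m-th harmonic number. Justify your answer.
lim = ln(27/18) = ln(3/2)

Euler-Maclaurin gives H_m = ln m + γ + 1/(2m) + O(1/m^2). The γ and O(1/m) terms cancel in the difference:
  H_{27n} − H_{18n} = ln(27n) − ln(18n) + O(1/n) = ln(27/18) + O(1/n).
Hence the limit is ln(27/18) = ln(3/2).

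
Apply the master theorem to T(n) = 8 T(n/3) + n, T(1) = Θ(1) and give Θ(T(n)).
T(n) = Θ(n^(log_3 8))

Master theorem: compare f(n) = n to n^(log_3 8) where log_3 8 ≈ 1.893. Since 1 < log_3 8, we have f(n) = O(n^(log_3 8 − ε)) for some ε > 0 — Case 1. Hence T(n) = Θ(n^(log_3 8)).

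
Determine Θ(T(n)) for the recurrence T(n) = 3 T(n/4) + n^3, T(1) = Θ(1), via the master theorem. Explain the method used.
T(n) = Θ(n^3)

log_4 3 ≈ 0.792. f(n) = n^3 dominates n^(log_4 3) since 3 > 0.792, and the regularity condition a·f(n/b) = 3·(n/4)^3 = (3/64)·n^3 ≤ c·f(n) holds with c = 3/64 ≈ 0.0469 < 1. So this is Case 3: T(n) = Θ(f(n)) = Θ(n^3).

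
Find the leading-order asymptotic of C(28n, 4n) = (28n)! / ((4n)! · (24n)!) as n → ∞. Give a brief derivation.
C(28n, 4n) ~ (823543/46656)^(4n) · sqrt(7/(12π·4n))

Write N = 4n. Apply Stirling to each factorial:
  (7N)! ~ sqrt(2π·7N) · (7N/e)^(7N),
  N! ~ sqrt(2π N) · (N/e)^N,
  (6N)! ~ sqrt(2π·6N) · (6N/e)^(6N).
The exponential factors combine to (7N)^(7N) / (N^N · (6N)^(6N)) = 7^(7N)/6^(6N) = (7^7/6^6)^N = (823543/46656)^N.
The square-root prefactors combine to sqrt(2π·7N) / (sqrt(2π N)·sqrt(2π·6N)) = sqrt(7 / (2π·6·N)) = sqrt(7/(12π·4n)).
Substituting N = 4n: C(28n, 4n) ~ (823543/46656)^(4n) · sqrt(7/(12π·4n)).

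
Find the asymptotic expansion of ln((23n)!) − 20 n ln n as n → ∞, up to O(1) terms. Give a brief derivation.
ln((23n)!) − 20 n ln n = 3 n ln n + 23(ln 23 − 1) n + (1/2) ln(2π·23n) + O(1/n)

Stirling: ln((23n)!) = 23n ln(23n) − 23n + (1/2) ln(2π·23n) + O(1/n).
Expand 23n ln(23n) = 23n (ln n + ln 23) = 23n ln n + 23n ln 23.
Subtract 20n ln n: leading term is (23 − 20) n ln n = 3 n ln n. The next term is 23n ln 23 − 23n = 23(ln 23 − 1) n. Then the (1/2) ln(2π·23n) correction.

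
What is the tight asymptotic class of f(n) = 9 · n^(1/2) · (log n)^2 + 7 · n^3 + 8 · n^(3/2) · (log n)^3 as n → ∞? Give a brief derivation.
f(n) ∈ Θ(n^3)

Compare the terms by growth order. For large n, n^a · (log n)^b dominates n^a' · (log n)^b' iff a > a', or (a = a' and b > b'). Ranking the 3 terms shows the dominant one is 7 · n^3. Hence f(n) ∈ Θ(n^3).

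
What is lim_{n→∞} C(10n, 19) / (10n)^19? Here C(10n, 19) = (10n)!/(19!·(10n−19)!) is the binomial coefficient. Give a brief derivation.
lim = 1/19! = 1/121645100408832000

With N = 10n → ∞: C(N, 19) / N^19 = [N(N−1)…(N−18)] / (19! · N^19) = (1/19!) · 1 · (1 − 1/(10n)) · … · (1 − 18/(10n)). Each factor → 1 as N → ∞, so the limit is 1/19! = 1/121645100408832000.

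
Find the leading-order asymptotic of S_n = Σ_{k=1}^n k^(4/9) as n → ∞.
S_n ~ (9/13) · n^(13/9)

Integral comparison: Σ_{k=1}^n k^(4/9) = ∫_0^n x^(4/9) dx + O(n^(4/9)). The integral is n^(1 + 4/9) / (1 + 4/9) = n^((4+9)/9) / ((4+9)/9) = (9/13) · n^(13/9).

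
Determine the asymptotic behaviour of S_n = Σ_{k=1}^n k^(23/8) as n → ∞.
S_n ~ (8/31) · n^(31/8)

Integral comparison: Σ_{k=1}^n k^(23/8) = ∫_0^n x^(23/8) dx + O(n^(23/8)). The integral is n^(1 + 23/8) / (1 + 23/8) = n^((23+8)/8) / ((23+8)/8) = (8/31) · n^(31/8).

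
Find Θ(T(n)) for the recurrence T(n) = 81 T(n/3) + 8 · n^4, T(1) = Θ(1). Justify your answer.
T(n) = Θ(n^4 log n)

log_3 81 = 4, and f(n) = 8 · n^4 = Θ(n^(log_3 81)). This is Case 2 of the master theorem: T(n) = Θ(f(n) · log n) = Θ(n^4 log n).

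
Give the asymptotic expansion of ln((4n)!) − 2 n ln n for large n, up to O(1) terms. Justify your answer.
ln((4n)!) − 2 n ln n = 2 n ln n + 4(ln 4 − 1) n + (1/2) ln(2π·4n) + O(1/n)

Stirling: ln((4n)!) = 4n ln(4n) − 4n + (1/2) ln(2π·4n) + O(1/n).
Expand 4n ln(4n) = 4n (ln n + ln 4) = 4n ln n + 4n ln 4.
Subtract 2n ln n: leading term is (4 − 2) n ln n = 2 n ln n. The next term is 4n ln 4 − 4n = 4(ln 4 − 1) n. Then the (1/2) ln(2π·4n) correction.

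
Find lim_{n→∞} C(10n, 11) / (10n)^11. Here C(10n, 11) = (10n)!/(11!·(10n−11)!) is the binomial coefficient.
lim = 1/11! = 1/39916800

With N = 10n → ∞: C(N, 11) / N^11 = [N(N−1)…(N−10)] / (11! · N^11) = (1/11!) · 1 · (1 − 1/(10n)) · … · (1 − 10/(10n)). Each factor → 1 as N → ∞, so the limit is 1/11! = 1/39916800.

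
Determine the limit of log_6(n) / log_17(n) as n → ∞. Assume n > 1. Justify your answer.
lim = ln(17) / ln(6) = log_6(17)

Change of base: log_6(n) = ln n / ln 6 and log_17(n) = ln n / ln 17. The ratio is (ln n / ln 6) · (ln 17 / ln n) = ln 17 / ln 6, a constant independent of n. So the limit is ln 17 / ln 6 = log_6(17).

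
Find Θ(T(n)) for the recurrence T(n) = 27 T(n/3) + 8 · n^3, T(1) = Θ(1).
T(n) = Θ(n^3 log n)

log_3 27 = 3, and f(n) = 8 · n^3 = Θ(n^(log_3 27)). This is Case 2 of the master theorem: T(n) = Θ(f(n) · log n) = Θ(n^3 log n).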